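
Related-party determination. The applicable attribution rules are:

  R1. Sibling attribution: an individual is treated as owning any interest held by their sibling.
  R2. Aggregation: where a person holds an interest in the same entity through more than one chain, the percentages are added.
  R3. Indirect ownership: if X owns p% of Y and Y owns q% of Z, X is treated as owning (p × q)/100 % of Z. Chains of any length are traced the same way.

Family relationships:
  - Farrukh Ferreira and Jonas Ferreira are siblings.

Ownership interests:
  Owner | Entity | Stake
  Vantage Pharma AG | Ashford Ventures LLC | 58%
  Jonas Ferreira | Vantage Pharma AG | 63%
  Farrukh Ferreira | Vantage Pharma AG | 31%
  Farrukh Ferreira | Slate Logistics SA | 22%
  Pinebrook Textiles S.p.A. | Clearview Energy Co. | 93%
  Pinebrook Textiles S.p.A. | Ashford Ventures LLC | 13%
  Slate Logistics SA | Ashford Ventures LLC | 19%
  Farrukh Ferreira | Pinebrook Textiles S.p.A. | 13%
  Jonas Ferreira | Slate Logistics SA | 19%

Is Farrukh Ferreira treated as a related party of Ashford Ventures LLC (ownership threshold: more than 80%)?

No

By sibling attribution (R1), Farrukh Ferreira is treated as also owning Jonas Ferreira's interest in Vantage Pharma AG, giving 31% + 63% = 94%.
By sibling attribution (R1), Farrukh Ferreira is treated as also owning Jonas Ferreira's interest in Slate Logistics SA, giving 22% + 19% = 41%.
Chain via Pinebrook Textiles S.p.A. (R3): 13% × 13% = 1.69% of Ashford Ventures LLC.
Chain via Vantage Pharma AG (R3): 94% × 58% = 54.52% of Ashford Ventures LLC.
Chain via Slate Logistics SA (R3): 41% × 19% = 7.79% of Ashford Ventures LLC.
Aggregating (R2): 1.69% + 54.52% + 7.79% = 64%.
64% does not exceed the 80% threshold, so Farrukh is not a related party to Ashford Ventures LLC.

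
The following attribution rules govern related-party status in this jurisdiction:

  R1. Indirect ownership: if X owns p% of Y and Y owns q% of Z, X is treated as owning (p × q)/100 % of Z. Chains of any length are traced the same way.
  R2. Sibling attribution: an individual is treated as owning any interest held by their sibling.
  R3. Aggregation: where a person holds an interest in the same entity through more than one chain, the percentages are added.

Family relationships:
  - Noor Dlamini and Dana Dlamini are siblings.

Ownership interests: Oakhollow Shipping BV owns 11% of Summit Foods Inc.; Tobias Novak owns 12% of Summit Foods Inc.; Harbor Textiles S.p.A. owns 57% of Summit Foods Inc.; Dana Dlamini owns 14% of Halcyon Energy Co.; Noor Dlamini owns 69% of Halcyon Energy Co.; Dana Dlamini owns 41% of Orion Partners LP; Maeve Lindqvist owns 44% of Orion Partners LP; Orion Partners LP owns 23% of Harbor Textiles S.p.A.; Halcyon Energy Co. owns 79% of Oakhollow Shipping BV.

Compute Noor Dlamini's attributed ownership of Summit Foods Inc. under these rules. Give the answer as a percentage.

By sibling attribution (R2), Noor Dlamini is treated as also owning Dana Dlamini's interest in Halcyon Energy Co, giving 69% + 14% = 83%.
By sibling attribution (R2), Noor Dlamini is treated as owning Dana Dlamini's 41% interest in Orion Partners LP.
Chain via Halcyon Energy Co. → Oakhollow Shipping BV (R1): 83% × 79% × 11% = 7.2127% of Summit Foods Inc.
Chain via Orion Partners LP → Harbor Textiles S.p.A. (R1): 41% × 23% × 57% = 5.3751% of Summit Foods Inc.
Aggregating (R3): 7.2127% + 5.3751% = 12.5878%.

12.5878%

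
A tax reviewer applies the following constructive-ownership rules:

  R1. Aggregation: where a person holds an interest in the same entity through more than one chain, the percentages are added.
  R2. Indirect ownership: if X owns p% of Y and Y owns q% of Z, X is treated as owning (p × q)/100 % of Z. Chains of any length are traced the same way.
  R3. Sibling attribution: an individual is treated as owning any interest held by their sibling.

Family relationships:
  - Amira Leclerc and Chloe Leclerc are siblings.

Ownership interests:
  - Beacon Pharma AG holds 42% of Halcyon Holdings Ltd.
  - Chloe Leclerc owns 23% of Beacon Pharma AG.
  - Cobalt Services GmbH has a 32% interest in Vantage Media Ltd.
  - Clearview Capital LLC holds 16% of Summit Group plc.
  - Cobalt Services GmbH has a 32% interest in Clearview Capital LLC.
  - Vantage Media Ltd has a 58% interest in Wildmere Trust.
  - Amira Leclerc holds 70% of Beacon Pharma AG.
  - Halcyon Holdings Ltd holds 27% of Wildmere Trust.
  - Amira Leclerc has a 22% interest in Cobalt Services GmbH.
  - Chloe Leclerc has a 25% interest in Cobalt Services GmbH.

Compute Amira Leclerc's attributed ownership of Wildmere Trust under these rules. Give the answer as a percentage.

19.2694%

By sibling attribution (R3), Amira Leclerc is treated as also owning Chloe Leclerc's interest in Beacon Pharma AG, giving 70% + 23% = 93%.
By sibling attribution (R3), Amira Leclerc is treated as also owning Chloe Leclerc's interest in Cobalt Services GmbH, giving 22% + 25% = 47%.
Chain via Beacon Pharma AG → Halcyon Holdings Ltd (R2): 93% × 42% × 27% = 10.5462% of Wildmere Trust.
Chain via Cobalt Services GmbH → Vantage Media Ltd (R2): 47% × 32% × 58% = 8.7232% of Wildmere Trust.
Aggregating (R1): 10.5462% + 8.7232% = 19.2694%.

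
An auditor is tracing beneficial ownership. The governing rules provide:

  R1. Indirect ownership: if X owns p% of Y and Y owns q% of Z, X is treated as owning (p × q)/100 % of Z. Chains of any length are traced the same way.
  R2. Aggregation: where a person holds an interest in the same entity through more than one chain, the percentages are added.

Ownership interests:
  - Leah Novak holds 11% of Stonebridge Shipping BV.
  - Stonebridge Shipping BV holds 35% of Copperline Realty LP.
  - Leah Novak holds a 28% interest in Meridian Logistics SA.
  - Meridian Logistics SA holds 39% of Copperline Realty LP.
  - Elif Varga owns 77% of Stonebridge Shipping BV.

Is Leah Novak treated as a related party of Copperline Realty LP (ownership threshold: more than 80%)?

No

Chain via Stonebridge Shipping BV (R1): 11% × 35% = 3.85% of Copperline Realty LP.
Chain via Meridian Logistics SA (R1): 28% × 39% = 10.92% of Copperline Realty LP.
Aggregating (R2): 3.85% + 10.92% = 14.77%.
14.77% does not exceed the 80% threshold, so Leah is not a related party to Copperline Realty LP.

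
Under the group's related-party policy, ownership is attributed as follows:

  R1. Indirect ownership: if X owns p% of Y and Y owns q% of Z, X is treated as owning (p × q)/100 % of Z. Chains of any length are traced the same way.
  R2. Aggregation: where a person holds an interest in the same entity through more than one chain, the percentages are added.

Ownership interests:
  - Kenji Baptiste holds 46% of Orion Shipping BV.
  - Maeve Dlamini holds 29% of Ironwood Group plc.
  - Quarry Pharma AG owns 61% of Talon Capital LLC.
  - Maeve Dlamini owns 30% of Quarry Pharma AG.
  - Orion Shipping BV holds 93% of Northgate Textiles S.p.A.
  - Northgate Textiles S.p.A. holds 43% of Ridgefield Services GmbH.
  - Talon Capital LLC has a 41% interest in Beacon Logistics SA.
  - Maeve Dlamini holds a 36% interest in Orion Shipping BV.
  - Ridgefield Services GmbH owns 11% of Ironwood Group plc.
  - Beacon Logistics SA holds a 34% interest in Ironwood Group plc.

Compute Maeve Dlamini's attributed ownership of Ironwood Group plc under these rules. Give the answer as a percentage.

Chain via Quarry Pharma AG → Talon Capital LLC → Beacon Logistics SA (R1): 30% × 61% × 41% × 34% = 2.55102% of Ironwood Group plc.
Chain via Orion Shipping BV → Northgate Textiles S.p.A. → Ridgefield Services GmbH (R1): 36% × 93% × 43% × 11% = 1.583604% of Ironwood Group plc.
Direct interest in Ironwood Group plc: 29%.
Aggregating (R2): 2.55102% + 1.583604% + 29% = 33.134624%.

33.134624%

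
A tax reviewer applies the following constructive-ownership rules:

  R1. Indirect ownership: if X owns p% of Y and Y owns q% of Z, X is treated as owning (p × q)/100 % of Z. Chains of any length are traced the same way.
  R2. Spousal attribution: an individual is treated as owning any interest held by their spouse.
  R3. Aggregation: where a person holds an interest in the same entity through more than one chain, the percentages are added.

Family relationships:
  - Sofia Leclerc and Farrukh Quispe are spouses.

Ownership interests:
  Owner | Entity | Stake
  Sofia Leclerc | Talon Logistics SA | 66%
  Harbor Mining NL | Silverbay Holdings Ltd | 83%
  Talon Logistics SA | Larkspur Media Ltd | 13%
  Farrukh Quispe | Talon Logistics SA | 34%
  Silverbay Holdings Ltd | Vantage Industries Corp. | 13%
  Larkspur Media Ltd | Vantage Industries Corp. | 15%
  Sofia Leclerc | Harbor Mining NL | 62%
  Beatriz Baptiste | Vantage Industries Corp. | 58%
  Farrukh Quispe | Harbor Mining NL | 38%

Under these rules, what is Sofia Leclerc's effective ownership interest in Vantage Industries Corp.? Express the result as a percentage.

By spousal attribution (R2), Sofia Leclerc is treated as also owning Farrukh Quispe's interest in Harbor Mining NL, giving 62% + 38% = 100%.
By spousal attribution (R2), Sofia Leclerc is treated as also owning Farrukh Quispe's interest in Talon Logistics SA, giving 66% + 34% = 100%.
Chain via Harbor Mining NL → Silverbay Holdings Ltd (R1): 100% × 83% × 13% = 10.79% of Vantage Industries Corp.
Chain via Talon Logistics SA → Larkspur Media Ltd (R1): 100% × 13% × 15% = 1.95% of Vantage Industries Corp.
Aggregating (R3): 10.79% + 1.95% = 12.74%.

12.74%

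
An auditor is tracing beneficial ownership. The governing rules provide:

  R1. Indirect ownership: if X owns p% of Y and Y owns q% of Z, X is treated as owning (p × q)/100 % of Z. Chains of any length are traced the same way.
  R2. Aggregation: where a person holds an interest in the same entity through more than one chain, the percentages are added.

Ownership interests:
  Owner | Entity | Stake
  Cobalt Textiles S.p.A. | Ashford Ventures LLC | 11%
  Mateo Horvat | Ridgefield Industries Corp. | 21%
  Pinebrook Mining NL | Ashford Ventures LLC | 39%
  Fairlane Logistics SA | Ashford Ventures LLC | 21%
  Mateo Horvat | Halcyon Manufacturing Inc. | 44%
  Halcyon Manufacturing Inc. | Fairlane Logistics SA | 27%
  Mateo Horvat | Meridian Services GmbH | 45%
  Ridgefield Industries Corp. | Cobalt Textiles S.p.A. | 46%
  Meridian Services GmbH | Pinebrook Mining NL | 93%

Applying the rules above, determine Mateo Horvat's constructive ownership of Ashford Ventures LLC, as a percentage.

19.8789%

Chain via Halcyon Manufacturing Inc. → Fairlane Logistics SA (R1): 44% × 27% × 21% = 2.4948% of Ashford Ventures LLC.
Chain via Meridian Services GmbH → Pinebrook Mining NL (R1): 45% × 93% × 39% = 16.3215% of Ashford Ventures LLC.
Chain via Ridgefield Industries Corp. → Cobalt Textiles S.p.A. (R1): 21% × 46% × 11% = 1.0626% of Ashford Ventures LLC.
Aggregating (R2): 2.4948% + 16.3215% + 1.0626% = 19.8789%.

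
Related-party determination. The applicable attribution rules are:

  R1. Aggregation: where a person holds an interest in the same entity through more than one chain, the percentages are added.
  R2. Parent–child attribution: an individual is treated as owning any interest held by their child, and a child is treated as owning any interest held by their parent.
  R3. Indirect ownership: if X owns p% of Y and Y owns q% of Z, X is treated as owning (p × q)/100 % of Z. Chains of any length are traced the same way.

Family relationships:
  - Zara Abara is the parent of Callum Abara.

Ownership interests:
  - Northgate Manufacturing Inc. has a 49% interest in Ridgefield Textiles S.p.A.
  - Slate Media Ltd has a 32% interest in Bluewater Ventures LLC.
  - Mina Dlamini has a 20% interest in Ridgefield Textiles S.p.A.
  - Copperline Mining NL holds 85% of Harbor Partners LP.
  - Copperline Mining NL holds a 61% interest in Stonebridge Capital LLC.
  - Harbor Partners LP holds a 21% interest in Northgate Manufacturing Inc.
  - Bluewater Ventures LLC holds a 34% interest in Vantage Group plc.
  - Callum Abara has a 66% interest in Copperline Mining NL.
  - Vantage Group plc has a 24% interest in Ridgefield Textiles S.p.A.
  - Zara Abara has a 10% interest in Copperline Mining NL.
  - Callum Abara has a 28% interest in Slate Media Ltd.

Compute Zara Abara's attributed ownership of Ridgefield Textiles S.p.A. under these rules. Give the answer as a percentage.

7.378476%

By parent–child attribution (R2), Zara Abara is treated as also owning Callum Abara's interest in Copperline Mining NL, giving 10% + 66% = 76%.
By parent–child attribution (R2), Zara Abara is treated as owning Callum Abara's 28% interest in Slate Media Ltd.
Chain via Copperline Mining NL → Harbor Partners LP → Northgate Manufacturing Inc. (R3): 76% × 85% × 21% × 49% = 6.64734% of Ridgefield Textiles S.p.A.
Chain via Slate Media Ltd → Bluewater Ventures LLC → Vantage Group plc (R3): 28% × 32% × 34% × 24% = 0.731136% of Ridgefield Textiles S.p.A.
Aggregating (R1): 6.64734% + 0.731136% = 7.378476%.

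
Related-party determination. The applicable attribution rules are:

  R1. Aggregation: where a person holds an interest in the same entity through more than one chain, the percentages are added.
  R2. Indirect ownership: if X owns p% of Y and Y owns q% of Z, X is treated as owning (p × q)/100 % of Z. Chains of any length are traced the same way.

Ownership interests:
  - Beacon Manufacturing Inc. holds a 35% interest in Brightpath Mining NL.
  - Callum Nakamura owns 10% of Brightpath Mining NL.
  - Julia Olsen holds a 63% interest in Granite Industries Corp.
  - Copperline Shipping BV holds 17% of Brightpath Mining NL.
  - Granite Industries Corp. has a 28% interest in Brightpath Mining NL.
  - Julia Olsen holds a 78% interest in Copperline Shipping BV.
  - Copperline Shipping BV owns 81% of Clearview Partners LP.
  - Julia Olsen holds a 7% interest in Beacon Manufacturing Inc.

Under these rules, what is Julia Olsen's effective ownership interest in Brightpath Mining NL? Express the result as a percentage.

Chain via Granite Industries Corp. (R2): 63% × 28% = 17.64% of Brightpath Mining NL.
Chain via Beacon Manufacturing Inc. (R2): 7% × 35% = 2.45% of Brightpath Mining NL.
Chain via Copperline Shipping BV (R2): 78% × 17% = 13.26% of Brightpath Mining NL.
Aggregating (R1): 17.64% + 2.45% + 13.26% = 33.35%.

33.35%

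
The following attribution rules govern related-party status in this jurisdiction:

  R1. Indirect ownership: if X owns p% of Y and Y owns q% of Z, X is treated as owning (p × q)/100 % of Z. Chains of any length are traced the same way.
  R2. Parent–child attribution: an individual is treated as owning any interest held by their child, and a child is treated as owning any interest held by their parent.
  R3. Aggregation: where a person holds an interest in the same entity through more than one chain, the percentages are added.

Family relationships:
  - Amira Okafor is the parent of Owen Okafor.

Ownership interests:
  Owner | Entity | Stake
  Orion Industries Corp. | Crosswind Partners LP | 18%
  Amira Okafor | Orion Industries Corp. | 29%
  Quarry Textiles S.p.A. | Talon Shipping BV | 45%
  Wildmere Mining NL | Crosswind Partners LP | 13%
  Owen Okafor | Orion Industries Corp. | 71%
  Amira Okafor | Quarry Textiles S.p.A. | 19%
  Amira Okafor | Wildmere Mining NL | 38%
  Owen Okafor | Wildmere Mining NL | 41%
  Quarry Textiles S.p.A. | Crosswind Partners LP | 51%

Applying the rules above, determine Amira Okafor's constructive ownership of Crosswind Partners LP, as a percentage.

37.96%

By parent–child attribution (R2), Amira Okafor is treated as also owning Owen Okafor's interest in Wildmere Mining NL, giving 38% + 41% = 79%.
By parent–child attribution (R2), Amira Okafor is treated as also owning Owen Okafor's interest in Orion Industries Corp, giving 29% + 71% = 100%.
Chain via Wildmere Mining NL (R1): 79% × 13% = 10.27% of Crosswind Partners LP.
Chain via Quarry Textiles S.p.A. (R1): 19% × 51% = 9.69% of Crosswind Partners LP.
Chain via Orion Industries Corp. (R1): 100% × 18% = 18% of Crosswind Partners LP.
Aggregating (R3): 10.27% + 9.69% + 18% = 37.96%.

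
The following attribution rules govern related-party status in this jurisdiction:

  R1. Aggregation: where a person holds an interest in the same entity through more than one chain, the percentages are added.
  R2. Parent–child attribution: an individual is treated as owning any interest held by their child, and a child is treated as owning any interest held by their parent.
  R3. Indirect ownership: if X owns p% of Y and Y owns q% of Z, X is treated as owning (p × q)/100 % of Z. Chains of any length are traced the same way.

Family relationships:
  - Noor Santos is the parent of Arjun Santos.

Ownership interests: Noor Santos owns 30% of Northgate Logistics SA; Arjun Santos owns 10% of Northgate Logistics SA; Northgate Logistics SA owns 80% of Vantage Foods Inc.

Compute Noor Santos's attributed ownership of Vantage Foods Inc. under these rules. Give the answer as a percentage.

32%

By parent–child attribution (R2), Noor Santos is treated as also owning Arjun Santos's interest in Northgate Logistics SA, giving 30% + 10% = 40%.
Chain via Northgate Logistics SA (R3): 40% × 80% = 32% of Vantage Foods Inc.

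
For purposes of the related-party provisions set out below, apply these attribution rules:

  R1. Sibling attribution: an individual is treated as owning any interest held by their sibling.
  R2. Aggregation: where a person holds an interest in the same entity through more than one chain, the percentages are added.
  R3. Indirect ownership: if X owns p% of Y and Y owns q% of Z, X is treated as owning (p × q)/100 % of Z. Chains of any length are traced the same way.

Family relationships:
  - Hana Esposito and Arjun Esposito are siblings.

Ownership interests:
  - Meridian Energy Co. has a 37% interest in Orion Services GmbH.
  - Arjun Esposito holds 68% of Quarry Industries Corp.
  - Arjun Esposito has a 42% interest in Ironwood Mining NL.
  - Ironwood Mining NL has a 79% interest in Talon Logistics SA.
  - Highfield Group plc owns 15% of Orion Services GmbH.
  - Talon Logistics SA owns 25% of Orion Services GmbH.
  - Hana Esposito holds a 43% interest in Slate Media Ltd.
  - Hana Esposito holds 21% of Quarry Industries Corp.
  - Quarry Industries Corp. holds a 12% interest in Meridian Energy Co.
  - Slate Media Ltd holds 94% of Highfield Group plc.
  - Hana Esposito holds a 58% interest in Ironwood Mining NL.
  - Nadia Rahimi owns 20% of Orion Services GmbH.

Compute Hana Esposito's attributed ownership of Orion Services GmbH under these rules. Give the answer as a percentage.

By sibling attribution (R1), Hana Esposito is treated as also owning Arjun Esposito's interest in Ironwood Mining NL, giving 58% + 42% = 100%.
By sibling attribution (R1), Hana Esposito is treated as also owning Arjun Esposito's interest in Quarry Industries Corp, giving 21% + 68% = 89%.
Chain via Slate Media Ltd → Highfield Group plc (R3): 43% × 94% × 15% = 6.063% of Orion Services GmbH.
Chain via Ironwood Mining NL → Talon Logistics SA (R3): 100% × 79% × 25% = 19.75% of Orion Services GmbH.
Chain via Quarry Industries Corp. → Meridian Energy Co. (R3): 89% × 12% × 37% = 3.9516% of Orion Services GmbH.
Aggregating (R2): 6.063% + 19.75% + 3.9516% = 29.7646%.

29.7646%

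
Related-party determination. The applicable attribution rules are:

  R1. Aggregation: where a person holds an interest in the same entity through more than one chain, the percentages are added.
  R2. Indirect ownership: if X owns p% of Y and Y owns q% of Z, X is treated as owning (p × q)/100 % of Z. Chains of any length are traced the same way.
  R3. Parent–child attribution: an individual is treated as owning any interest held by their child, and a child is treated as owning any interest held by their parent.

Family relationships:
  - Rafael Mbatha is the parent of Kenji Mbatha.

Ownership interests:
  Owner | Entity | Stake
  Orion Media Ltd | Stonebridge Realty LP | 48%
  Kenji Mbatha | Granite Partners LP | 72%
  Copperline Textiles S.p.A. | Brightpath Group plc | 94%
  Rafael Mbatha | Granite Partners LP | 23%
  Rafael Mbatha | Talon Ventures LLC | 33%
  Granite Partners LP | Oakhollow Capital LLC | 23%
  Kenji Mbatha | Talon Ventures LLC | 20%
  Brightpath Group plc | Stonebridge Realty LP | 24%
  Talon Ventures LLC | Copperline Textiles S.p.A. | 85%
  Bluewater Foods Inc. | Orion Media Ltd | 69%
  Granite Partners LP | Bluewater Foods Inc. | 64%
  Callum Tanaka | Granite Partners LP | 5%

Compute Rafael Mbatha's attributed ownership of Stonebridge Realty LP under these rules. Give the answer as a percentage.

By parent–child attribution (R3), Rafael Mbatha is treated as also owning Kenji Mbatha's interest in Talon Ventures LLC, giving 33% + 20% = 53%.
By parent–child attribution (R3), Rafael Mbatha is treated as also owning Kenji Mbatha's interest in Granite Partners LP, giving 23% + 72% = 95%.
Chain via Talon Ventures LLC → Copperline Textiles S.p.A. → Brightpath Group plc (R2): 53% × 85% × 94% × 24% = 10.16328% of Stonebridge Realty LP.
Chain via Granite Partners LP → Bluewater Foods Inc. → Orion Media Ltd (R2): 95% × 64% × 69% × 48% = 20.13696% of Stonebridge Realty LP.
Aggregating (R1): 10.16328% + 20.13696% = 30.30024%.

30.30024%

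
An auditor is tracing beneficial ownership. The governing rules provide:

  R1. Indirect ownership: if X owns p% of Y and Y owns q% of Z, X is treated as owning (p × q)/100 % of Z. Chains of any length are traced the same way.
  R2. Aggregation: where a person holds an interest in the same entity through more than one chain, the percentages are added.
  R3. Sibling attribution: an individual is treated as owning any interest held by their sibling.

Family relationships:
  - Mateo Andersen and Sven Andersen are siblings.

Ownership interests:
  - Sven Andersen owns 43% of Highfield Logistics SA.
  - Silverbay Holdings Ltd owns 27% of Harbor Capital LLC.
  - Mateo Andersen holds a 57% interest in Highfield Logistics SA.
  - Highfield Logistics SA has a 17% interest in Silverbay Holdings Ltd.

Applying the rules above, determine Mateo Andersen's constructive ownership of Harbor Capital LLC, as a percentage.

4.59%

By sibling attribution (R3), Mateo Andersen is treated as also owning Sven Andersen's interest in Highfield Logistics SA, giving 57% + 43% = 100%.
Chain via Highfield Logistics SA → Silverbay Holdings Ltd (R1): 100% × 17% × 27% = 4.59% of Harbor Capital LLC.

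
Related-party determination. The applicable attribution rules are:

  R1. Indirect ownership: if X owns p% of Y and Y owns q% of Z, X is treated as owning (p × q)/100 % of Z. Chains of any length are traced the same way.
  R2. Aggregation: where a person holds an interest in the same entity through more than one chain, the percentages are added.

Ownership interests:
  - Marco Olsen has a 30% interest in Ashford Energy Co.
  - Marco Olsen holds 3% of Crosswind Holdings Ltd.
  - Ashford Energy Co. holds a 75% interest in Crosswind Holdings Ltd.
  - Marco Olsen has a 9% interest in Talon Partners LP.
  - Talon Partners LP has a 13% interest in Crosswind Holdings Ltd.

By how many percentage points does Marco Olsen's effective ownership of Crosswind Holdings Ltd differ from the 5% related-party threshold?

21.67

Chain via Ashford Energy Co. (R1): 30% × 75% = 22.5% of Crosswind Holdings Ltd.
Chain via Talon Partners LP (R1): 9% × 13% = 1.17% of Crosswind Holdings Ltd.
Direct interest in Crosswind Holdings Ltd: 3%.
Aggregating (R2): 22.5% + 1.17% + 3% = 26.67%.
26.67% exceeds the 5% threshold by 21.67 percentage points.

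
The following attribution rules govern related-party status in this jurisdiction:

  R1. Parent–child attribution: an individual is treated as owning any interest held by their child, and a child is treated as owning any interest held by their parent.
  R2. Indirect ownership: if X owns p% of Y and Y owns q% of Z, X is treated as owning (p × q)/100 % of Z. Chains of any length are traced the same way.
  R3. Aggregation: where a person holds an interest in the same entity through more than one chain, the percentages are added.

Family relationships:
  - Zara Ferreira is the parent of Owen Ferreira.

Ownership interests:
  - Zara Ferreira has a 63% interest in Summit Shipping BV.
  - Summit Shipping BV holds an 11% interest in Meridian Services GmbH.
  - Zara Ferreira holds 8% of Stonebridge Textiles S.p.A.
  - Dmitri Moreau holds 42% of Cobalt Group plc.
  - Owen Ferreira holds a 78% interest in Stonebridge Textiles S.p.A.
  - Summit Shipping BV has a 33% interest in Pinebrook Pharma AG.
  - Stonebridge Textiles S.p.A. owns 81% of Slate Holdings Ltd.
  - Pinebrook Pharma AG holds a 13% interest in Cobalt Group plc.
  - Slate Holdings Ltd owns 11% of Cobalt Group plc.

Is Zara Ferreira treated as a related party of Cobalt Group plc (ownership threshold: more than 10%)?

By parent–child attribution (R1), Zara Ferreira is treated as also owning Owen Ferreira's interest in Stonebridge Textiles S.p.A, giving 8% + 78% = 86%.
Chain via Stonebridge Textiles S.p.A. → Slate Holdings Ltd (R2): 86% × 81% × 11% = 7.6626% of Cobalt Group plc.
Chain via Summit Shipping BV → Pinebrook Pharma AG (R2): 63% × 33% × 13% = 2.7027% of Cobalt Group plc.
Aggregating (R3): 7.6626% + 2.7027% = 10.3653%.
10.3653% exceeds the 10% threshold, so Zara is a related party to Cobalt Group plc.

Yes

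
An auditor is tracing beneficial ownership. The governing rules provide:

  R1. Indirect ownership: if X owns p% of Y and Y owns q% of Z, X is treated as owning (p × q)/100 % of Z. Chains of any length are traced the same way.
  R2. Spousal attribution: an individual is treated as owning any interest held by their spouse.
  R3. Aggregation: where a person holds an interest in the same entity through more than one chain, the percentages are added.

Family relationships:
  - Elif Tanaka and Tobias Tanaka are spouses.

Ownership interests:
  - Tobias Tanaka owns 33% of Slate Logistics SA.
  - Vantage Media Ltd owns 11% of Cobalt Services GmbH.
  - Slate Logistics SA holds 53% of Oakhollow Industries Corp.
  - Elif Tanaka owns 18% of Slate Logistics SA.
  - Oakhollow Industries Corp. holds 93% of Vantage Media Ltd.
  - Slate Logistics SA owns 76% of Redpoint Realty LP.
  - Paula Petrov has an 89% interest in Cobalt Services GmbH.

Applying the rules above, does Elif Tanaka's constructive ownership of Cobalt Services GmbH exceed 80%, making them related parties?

No

By spousal attribution (R2), Elif Tanaka is treated as also owning Tobias Tanaka's interest in Slate Logistics SA, giving 18% + 33% = 51%.
Chain via Slate Logistics SA → Oakhollow Industries Corp. → Vantage Media Ltd (R1): 51% × 53% × 93% × 11% = 2.765169% of Cobalt Services GmbH.
2.765169% does not exceed the 80% threshold, so Elif is not a related party to Cobalt Services GmbH.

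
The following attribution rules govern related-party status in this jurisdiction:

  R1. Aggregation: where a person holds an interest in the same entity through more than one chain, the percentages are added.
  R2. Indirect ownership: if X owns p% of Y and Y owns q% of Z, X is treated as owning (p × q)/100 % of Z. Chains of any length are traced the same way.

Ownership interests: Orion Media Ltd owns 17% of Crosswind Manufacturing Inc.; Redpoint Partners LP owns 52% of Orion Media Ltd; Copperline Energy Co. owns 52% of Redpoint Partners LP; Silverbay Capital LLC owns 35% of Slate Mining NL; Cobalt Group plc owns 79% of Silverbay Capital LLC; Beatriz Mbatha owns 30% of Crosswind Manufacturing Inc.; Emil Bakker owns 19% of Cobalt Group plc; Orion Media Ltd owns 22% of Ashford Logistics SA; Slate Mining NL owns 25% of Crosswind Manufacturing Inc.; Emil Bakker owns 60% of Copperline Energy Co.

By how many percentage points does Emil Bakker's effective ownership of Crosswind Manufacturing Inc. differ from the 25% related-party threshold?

20.928545

Chain via Copperline Energy Co. → Redpoint Partners LP → Orion Media Ltd (R2): 60% × 52% × 52% × 17% = 2.75808% of Crosswind Manufacturing Inc.
Chain via Cobalt Group plc → Silverbay Capital LLC → Slate Mining NL (R2): 19% × 79% × 35% × 25% = 1.313375% of Crosswind Manufacturing Inc.
Aggregating (R1): 2.75808% + 1.313375% = 4.071455%.
4.071455% falls short of the 25% threshold by 20.928545 percentage points.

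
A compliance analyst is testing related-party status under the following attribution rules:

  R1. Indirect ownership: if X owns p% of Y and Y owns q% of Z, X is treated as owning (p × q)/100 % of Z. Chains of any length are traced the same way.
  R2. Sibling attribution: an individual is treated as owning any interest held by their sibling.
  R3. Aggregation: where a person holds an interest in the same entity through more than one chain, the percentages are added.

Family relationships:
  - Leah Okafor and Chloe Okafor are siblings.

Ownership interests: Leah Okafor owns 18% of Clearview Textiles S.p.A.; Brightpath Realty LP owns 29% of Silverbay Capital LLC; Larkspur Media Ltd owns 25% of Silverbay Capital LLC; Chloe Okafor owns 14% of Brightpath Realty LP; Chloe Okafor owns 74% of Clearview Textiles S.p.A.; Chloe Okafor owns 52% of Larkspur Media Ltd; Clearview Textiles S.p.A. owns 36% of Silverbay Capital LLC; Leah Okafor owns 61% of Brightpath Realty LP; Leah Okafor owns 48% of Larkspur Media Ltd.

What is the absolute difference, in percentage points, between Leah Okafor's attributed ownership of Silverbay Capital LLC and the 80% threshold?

By sibling attribution (R2), Leah Okafor is treated as also owning Chloe Okafor's interest in Larkspur Media Ltd, giving 48% + 52% = 100%.
By sibling attribution (R2), Leah Okafor is treated as also owning Chloe Okafor's interest in Brightpath Realty LP, giving 61% + 14% = 75%.
By sibling attribution (R2), Leah Okafor is treated as also owning Chloe Okafor's interest in Clearview Textiles S.p.A, giving 18% + 74% = 92%.
Chain via Larkspur Media Ltd (R1): 100% × 25% = 25% of Silverbay Capital LLC.
Chain via Brightpath Realty LP (R1): 75% × 29% = 21.75% of Silverbay Capital LLC.
Chain via Clearview Textiles S.p.A. (R1): 92% × 36% = 33.12% of Silverbay Capital LLC.
Aggregating (R3): 25% + 21.75% + 33.12% = 79.87%.
79.87% falls short of the 80% threshold by 0.13 percentage points.

0.13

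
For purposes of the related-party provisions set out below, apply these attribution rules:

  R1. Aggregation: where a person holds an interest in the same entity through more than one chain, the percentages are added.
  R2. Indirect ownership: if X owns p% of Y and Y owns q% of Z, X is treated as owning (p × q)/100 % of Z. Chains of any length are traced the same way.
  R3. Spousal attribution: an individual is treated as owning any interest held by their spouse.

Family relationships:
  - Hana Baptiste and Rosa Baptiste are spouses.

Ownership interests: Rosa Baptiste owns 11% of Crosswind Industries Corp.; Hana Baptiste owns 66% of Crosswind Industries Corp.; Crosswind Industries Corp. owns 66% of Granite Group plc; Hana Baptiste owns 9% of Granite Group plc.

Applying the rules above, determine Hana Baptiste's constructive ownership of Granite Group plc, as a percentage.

By spousal attribution (R3), Hana Baptiste is treated as also owning Rosa Baptiste's interest in Crosswind Industries Corp, giving 66% + 11% = 77%.
Chain via Crosswind Industries Corp. (R2): 77% × 66% = 50.82% of Granite Group plc.
Direct interest in Granite Group plc: 9%.
Aggregating (R1): 50.82% + 9% = 59.82%.

59.82%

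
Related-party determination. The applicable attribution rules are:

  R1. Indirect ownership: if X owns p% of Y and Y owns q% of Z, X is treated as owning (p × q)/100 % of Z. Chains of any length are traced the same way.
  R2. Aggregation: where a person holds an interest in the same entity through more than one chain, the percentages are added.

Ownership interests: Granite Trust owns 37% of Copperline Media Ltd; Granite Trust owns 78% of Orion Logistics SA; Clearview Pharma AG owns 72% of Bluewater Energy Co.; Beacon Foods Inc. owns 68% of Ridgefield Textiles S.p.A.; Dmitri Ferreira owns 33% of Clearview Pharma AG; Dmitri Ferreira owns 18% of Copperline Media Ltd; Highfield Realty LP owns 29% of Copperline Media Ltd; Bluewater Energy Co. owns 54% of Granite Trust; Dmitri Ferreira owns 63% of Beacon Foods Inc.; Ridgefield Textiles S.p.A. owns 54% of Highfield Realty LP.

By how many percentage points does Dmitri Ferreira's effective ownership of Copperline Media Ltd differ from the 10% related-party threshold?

Chain via Clearview Pharma AG → Bluewater Energy Co. → Granite Trust (R1): 33% × 72% × 54% × 37% = 4.747248% of Copperline Media Ltd.
Chain via Beacon Foods Inc. → Ridgefield Textiles S.p.A. → Highfield Realty LP (R1): 63% × 68% × 54% × 29% = 6.708744% of Copperline Media Ltd.
Direct interest in Copperline Media Ltd: 18%.
Aggregating (R2): 4.747248% + 6.708744% + 18% = 29.455992%.
29.455992% exceeds the 10% threshold by 19.455992 percentage points.

19.455992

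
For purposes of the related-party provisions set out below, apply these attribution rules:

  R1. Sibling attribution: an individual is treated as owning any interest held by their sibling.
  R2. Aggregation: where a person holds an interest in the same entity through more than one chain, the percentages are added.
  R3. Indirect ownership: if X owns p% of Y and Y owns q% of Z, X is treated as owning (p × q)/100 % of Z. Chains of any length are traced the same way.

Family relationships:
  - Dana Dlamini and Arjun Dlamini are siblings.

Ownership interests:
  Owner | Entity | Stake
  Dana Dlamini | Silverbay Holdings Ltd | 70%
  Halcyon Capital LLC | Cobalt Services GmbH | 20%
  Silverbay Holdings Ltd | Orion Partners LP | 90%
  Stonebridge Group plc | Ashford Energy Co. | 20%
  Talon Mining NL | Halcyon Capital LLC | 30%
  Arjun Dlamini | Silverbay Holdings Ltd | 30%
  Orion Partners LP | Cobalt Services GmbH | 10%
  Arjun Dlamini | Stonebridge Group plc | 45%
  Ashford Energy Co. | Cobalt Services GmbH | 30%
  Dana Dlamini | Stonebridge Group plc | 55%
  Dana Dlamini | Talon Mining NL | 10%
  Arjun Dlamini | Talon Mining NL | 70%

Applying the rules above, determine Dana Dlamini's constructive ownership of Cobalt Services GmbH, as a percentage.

19.8%

By sibling attribution (R1), Dana Dlamini is treated as also owning Arjun Dlamini's interest in Silverbay Holdings Ltd, giving 70% + 30% = 100%.
By sibling attribution (R1), Dana Dlamini is treated as also owning Arjun Dlamini's interest in Stonebridge Group plc, giving 55% + 45% = 100%.
By sibling attribution (R1), Dana Dlamini is treated as also owning Arjun Dlamini's interest in Talon Mining NL, giving 10% + 70% = 80%.
Chain via Silverbay Holdings Ltd → Orion Partners LP (R3): 100% × 90% × 10% = 9% of Cobalt Services GmbH.
Chain via Stonebridge Group plc → Ashford Energy Co. (R3): 100% × 20% × 30% = 6% of Cobalt Services GmbH.
Chain via Talon Mining NL → Halcyon Capital LLC (R3): 80% × 30% × 20% = 4.8% of Cobalt Services GmbH.
Aggregating (R2): 9% + 6% + 4.8% = 19.8%.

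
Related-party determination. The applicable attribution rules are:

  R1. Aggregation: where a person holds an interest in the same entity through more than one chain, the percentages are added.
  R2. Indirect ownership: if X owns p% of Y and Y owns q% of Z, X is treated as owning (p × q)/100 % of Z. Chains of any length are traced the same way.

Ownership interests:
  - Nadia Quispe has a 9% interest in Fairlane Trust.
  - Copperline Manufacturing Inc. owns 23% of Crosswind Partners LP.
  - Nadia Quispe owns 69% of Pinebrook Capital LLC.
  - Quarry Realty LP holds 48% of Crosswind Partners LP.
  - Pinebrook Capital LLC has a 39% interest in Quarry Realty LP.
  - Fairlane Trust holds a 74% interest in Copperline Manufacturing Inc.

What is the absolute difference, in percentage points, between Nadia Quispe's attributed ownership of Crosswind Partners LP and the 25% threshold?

10.5514

Chain via Pinebrook Capital LLC → Quarry Realty LP (R2): 69% × 39% × 48% = 12.9168% of Crosswind Partners LP.
Chain via Fairlane Trust → Copperline Manufacturing Inc. (R2): 9% × 74% × 23% = 1.5318% of Crosswind Partners LP.
Aggregating (R1): 12.9168% + 1.5318% = 14.4486%.
14.4486% falls short of the 25% threshold by 10.5514 percentage points.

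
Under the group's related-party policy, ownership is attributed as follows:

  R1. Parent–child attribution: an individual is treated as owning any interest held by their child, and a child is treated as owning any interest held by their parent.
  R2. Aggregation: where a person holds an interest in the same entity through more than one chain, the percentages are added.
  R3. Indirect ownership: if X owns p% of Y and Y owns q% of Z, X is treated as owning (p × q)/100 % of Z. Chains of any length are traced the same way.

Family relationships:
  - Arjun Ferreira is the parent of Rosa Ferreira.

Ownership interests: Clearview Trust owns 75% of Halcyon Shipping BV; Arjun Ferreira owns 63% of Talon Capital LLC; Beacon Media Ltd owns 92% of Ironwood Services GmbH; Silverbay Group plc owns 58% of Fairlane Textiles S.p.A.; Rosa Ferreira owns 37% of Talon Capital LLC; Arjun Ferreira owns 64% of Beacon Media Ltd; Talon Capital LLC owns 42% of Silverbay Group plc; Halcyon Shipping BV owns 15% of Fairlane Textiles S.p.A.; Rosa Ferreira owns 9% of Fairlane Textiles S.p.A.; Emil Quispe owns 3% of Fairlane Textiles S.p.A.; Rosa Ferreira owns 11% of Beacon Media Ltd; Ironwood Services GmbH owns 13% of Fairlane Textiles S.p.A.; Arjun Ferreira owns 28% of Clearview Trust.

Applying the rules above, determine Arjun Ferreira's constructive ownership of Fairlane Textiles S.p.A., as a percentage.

By parent–child attribution (R1), Arjun Ferreira is treated as also owning Rosa Ferreira's interest in Beacon Media Ltd, giving 64% + 11% = 75%.
By parent–child attribution (R1), Arjun Ferreira is treated as also owning Rosa Ferreira's interest in Talon Capital LLC, giving 63% + 37% = 100%.
By parent–child attribution (R1), Arjun Ferreira is treated as owning Rosa Ferreira's 9% interest in Fairlane Textiles S.p.A.
Chain via Beacon Media Ltd → Ironwood Services GmbH (R3): 75% × 92% × 13% = 8.97% of Fairlane Textiles S.p.A.
Chain via Clearview Trust → Halcyon Shipping BV (R3): 28% × 75% × 15% = 3.15% of Fairlane Textiles S.p.A.
Chain via Talon Capital LLC → Silverbay Group plc (R3): 100% × 42% × 58% = 24.36% of Fairlane Textiles S.p.A.
Direct interest in Fairlane Textiles S.p.A: 9%.
Aggregating (R2): 8.97% + 3.15% + 24.36% + 9% = 45.48%.

45.48%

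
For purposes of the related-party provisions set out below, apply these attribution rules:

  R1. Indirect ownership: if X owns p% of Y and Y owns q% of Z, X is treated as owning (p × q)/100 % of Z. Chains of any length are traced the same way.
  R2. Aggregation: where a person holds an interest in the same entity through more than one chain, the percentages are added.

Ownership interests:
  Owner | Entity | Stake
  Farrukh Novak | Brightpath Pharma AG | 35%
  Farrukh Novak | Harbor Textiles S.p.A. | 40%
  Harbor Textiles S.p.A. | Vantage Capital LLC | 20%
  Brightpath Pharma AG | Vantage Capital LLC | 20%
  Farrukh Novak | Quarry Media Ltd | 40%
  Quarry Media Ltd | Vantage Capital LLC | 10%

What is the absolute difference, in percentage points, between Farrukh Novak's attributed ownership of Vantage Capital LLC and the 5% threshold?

Chain via Quarry Media Ltd (R1): 40% × 10% = 4% of Vantage Capital LLC.
Chain via Harbor Textiles S.p.A. (R1): 40% × 20% = 8% of Vantage Capital LLC.
Chain via Brightpath Pharma AG (R1): 35% × 20% = 7% of Vantage Capital LLC.
Aggregating (R2): 4% + 8% + 7% = 19%.
19% exceeds the 5% threshold by 14 percentage points.

14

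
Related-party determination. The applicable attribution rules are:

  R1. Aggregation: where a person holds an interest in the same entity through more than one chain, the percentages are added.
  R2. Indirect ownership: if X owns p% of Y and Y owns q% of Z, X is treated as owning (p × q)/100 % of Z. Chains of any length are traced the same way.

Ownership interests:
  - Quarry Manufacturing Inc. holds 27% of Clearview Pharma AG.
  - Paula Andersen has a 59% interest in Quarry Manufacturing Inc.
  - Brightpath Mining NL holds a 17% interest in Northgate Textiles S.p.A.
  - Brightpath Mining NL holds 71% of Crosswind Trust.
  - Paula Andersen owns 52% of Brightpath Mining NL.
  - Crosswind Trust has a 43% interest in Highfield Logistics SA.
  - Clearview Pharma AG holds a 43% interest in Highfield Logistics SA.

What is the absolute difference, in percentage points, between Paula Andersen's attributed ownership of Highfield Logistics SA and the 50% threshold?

27.2745

Chain via Brightpath Mining NL → Crosswind Trust (R2): 52% × 71% × 43% = 15.8756% of Highfield Logistics SA.
Chain via Quarry Manufacturing Inc. → Clearview Pharma AG (R2): 59% × 27% × 43% = 6.8499% of Highfield Logistics SA.
Aggregating (R1): 15.8756% + 6.8499% = 22.7255%.
22.7255% falls short of the 50% threshold by 27.2745 percentage points.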